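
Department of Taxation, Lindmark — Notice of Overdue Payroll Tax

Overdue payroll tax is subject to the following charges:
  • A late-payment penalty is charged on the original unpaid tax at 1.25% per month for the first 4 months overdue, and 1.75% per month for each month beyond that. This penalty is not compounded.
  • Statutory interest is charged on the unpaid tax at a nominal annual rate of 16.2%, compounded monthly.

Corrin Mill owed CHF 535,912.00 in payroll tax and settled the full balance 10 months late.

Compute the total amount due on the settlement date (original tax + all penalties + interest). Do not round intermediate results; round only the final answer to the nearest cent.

CHF 695,883.65

Penalty, months 1–4: 4 × 1.25% × CHF 535,912.00 = CHF 26,795.60
Penalty, months 5–10: 6 × 1.75% × CHF 535,912.00 = CHF 56,270.76
Interest (16.2%/yr ÷ 12 = 1.35%/month): CHF 535,912.00 × ((1 + 0.0135)^10 − 1) = CHF 76,905.2929…
Total = CHF 535,912.00 + CHF 83,066.3600 + CHF 76,905.2929… = CHF 695,883.65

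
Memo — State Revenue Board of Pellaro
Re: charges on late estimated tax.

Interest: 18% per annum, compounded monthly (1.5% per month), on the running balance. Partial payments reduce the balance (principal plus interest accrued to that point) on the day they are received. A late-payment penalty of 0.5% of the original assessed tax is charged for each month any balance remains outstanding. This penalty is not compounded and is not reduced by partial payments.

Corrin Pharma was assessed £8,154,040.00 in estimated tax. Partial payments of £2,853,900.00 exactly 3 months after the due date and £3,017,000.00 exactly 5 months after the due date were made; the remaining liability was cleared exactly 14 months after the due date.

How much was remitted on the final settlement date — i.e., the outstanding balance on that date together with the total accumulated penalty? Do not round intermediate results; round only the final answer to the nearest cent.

Balance at month 3: £8,154,040.0000 × (1 + 0.015)^3 = £8,526,503.2969…
After £2,853,900.00 payment: £8,526,503.2969… − £2,853,900.00 = £5,672,603.2969…
Balance at month 5: £5,672,603.2969… × (1 + 0.015)^2 = £5,844,057.7315…
After £3,017,000.00 payment: £5,844,057.7315… − £3,017,000.00 = £2,827,057.7315…
Balance at month 14: £2,827,057.7315… × (1 + 0.015)^9 = £3,232,429.4701…
Penalty: 14 × 0.5% × £8,154,040.00 = £570,782.80
Final settlement = outstanding balance + penalty = £3,232,429.4701… + £570,782.80 = £3,803,212.27

£3,803,212.27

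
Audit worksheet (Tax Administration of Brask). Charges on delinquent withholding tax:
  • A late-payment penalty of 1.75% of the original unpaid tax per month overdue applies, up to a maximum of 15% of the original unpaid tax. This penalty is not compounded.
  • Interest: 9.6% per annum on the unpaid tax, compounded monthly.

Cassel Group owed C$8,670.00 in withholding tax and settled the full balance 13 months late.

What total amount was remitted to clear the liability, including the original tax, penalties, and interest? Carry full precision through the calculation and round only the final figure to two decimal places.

Penalty (uncapped): 13 × 1.75% × C$8,670.00 = C$1,972.43…; cap = 15% × C$8,670.00 = C$1,300.50 → penalty = C$1,300.50
Interest (9.6%/yr ÷ 12 = 0.8%/month): C$8,670.00 × ((1 + 0.008)^13 − 1) = C$946.2560…
Total = C$8,670.00 + C$1,300.5000 + C$946.2560… = C$10,916.76

C$10,916.76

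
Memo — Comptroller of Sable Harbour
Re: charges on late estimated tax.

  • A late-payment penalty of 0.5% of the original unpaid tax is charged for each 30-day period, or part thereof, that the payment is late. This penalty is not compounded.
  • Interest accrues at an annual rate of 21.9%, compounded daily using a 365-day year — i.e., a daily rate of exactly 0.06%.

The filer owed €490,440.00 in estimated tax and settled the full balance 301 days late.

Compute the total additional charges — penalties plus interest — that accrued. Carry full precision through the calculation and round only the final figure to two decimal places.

€124,018.07

Penalty periods: ⌈301/30⌉ = 11; penalty = 11 × 0.5% × €490,440.00 = €26,974.20
Interest: €490,440.00 × ((1 + 0.0006)^301 − 1) = €490,440.00 × 0.19787103… = €97,043.8692…
Penalties + interest = €26,974.2000 + €97,043.8692… = €124,018.07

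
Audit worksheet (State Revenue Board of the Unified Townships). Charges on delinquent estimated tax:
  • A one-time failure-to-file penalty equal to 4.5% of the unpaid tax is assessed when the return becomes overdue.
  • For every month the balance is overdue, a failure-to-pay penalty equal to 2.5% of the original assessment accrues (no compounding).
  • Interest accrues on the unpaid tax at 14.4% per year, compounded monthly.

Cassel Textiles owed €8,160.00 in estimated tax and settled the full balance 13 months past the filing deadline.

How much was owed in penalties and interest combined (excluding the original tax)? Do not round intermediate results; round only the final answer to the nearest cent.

Failure-to-file penalty: 4.5% × €8,160.00 = €367.20
Failure-to-pay penalty: 13 × 2.5% × €8,160.00 = €2,652.00
Interest (14.4%/yr ÷ 12 = 1.2%/month): €8,160.00 × ((1 + 0.012)^13 − 1) = €1,368.7695…
Penalties + interest = €3,019.2000 + €1,368.7695… = €4,387.97

€4,387.97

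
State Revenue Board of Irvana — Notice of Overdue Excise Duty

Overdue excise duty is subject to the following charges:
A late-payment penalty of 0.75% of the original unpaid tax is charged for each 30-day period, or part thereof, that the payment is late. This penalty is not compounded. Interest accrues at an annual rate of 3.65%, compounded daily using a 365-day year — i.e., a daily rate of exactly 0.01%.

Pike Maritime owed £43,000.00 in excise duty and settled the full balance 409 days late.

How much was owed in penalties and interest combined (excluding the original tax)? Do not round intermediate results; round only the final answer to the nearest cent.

£6,310.07

Penalty periods: ⌈409/30⌉ = 14; penalty = 14 × 0.75% × £43,000.00 = £4,515.00
Interest: £43,000.00 × ((1 + 0.0001)^409 − 1) = £43,000.00 × 0.04174580… = £1,795.0692…
Penalties + interest = £4,515.0000 + £1,795.0692… = £6,310.07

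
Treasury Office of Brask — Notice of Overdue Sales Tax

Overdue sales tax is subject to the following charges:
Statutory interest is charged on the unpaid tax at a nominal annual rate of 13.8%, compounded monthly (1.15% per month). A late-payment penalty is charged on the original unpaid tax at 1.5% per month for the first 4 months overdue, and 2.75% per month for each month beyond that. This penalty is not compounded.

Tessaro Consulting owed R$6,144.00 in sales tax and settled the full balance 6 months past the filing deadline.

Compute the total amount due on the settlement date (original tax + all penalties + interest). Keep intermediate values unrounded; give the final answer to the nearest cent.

R$7,286.87

Penalty, months 1–4: 4 × 1.5% × R$6,144.00 = R$368.64
Penalty, months 5–6: 2 × 2.75% × R$6,144.00 = R$337.92
Interest: R$6,144.00 × ((1 + 0.0115)^6 − 1) = R$6,144.00 × 0.0710144… = R$436.3127…
Total = R$6,144.00 + R$706.5600 + R$436.3127… = R$7,286.87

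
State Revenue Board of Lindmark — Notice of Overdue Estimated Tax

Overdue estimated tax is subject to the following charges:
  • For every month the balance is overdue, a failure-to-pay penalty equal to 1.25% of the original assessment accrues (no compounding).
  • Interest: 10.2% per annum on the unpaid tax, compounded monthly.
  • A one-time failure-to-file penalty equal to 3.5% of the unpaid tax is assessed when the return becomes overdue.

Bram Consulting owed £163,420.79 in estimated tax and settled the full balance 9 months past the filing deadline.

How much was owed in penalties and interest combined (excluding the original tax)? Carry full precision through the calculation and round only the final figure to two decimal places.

Failure-to-file penalty: 3.5% × £163,420.79 = £5,719.73…
Failure-to-pay penalty = 1.25% × £163,420.79 × 9 mo = £18,384.84…
Interest (10.2%/yr ÷ 12 = 0.85%/month): £163,420.79 × ((1 + 0.0085)^9 − 1) = £12,935.2866…
Penalties + interest = £24,104.5665… + £12,935.2866… = £37,039.85

£37,039.85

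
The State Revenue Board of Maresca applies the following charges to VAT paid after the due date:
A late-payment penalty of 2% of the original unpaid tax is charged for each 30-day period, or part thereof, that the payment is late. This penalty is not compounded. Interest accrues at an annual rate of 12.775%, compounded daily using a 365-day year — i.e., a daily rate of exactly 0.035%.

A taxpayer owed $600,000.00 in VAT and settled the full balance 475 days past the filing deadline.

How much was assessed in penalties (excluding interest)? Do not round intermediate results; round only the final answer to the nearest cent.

Penalty periods: ⌈475/30⌉ = 16; penalty = 16 × 2% × $600,000.00 = $192,000.00

$192,000.00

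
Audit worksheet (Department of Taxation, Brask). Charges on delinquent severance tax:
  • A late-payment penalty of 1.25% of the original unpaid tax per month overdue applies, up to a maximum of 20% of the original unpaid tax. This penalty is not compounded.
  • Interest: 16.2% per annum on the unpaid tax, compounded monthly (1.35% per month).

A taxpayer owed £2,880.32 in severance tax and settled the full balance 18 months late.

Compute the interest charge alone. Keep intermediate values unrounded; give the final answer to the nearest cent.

Interest: £2,880.32 × ((1 + 0.0135)^18 − 1) = £2,880.32 × 0.2729975… = £786.3202…

£786.32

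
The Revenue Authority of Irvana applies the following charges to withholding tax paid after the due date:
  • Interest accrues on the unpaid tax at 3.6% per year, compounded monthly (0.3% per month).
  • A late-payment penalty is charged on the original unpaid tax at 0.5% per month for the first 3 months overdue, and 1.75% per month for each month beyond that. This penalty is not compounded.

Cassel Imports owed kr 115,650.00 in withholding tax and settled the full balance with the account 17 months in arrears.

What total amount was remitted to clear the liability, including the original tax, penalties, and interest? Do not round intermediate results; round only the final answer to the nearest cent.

kr 151,760.85

Penalty, months 1–3: 3 × 0.5% × kr 115,650.00 = kr 1,734.75
Penalty, months 4–17: 14 × 1.75% × kr 115,650.00 = kr 28,334.25
Interest: kr 115,650.00 × ((1 + 0.003)^17 − 1) = kr 115,650.00 × 0.0522426… = kr 6,041.8514…
Total = kr 115,650.00 + kr 30,069.0000 + kr 6,041.8514… = kr 151,760.85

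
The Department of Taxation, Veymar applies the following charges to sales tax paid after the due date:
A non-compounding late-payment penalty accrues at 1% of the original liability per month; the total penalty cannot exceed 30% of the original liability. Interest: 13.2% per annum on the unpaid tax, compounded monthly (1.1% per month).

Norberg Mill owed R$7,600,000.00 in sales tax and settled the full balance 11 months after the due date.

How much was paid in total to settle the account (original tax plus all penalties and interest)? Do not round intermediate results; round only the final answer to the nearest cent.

Penalty: 11 × 1% × R$7,600,000.00 = R$836,000.00 (below the 30% cap of R$2,280,000.00)
Interest: R$7,600,000.00 × ((1 + 0.011)^11 − 1) = R$7,600,000.00 × 0.1278795… = R$971,884.3654…
Total = R$7,600,000.00 + R$836,000.0000 + R$971,884.3654… = R$9,407,884.37

R$9,407,884.37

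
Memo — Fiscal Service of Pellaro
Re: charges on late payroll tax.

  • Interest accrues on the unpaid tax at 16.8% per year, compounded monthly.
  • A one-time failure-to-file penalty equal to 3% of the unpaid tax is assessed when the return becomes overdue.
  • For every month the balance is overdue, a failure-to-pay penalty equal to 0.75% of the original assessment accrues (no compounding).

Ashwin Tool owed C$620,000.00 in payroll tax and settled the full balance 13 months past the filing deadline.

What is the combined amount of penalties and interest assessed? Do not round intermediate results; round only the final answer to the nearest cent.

Failure-to-file penalty: 3% × C$620,000.00 = C$18,600.00
Failure-to-pay penalty: 13 × 0.75% × C$620,000.00 = C$60,450.00
Interest (16.8%/yr ÷ 12 = 1.4%/month): C$620,000.00 × ((1 + 0.014)^13 − 1) = C$122,822.5932…
Penalties + interest = C$79,050.0000 + C$122,822.5932… = C$201,872.59

C$201,872.59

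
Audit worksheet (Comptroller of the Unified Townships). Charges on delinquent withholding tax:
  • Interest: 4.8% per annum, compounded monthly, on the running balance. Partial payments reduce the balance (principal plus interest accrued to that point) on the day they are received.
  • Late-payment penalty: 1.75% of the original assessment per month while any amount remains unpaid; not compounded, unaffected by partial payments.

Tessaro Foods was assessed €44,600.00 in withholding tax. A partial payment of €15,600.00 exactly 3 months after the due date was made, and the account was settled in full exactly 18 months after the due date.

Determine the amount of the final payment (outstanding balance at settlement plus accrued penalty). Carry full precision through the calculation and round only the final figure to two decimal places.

€45,409.08

Monthly rate = 4.8% ÷ 12 = 0.4%
Balance at month 3: €44,600.0000 × (1 + 0.004)^3 = €45,137.3437…
After €15,600.00 payment: €45,137.3437… − €15,600.00 = €29,537.3437…
Balance at month 18: €29,537.3437… × (1 + 0.004)^15 = €31,360.0776…
Penalty: 18 × 1.75% × €44,600.00 = €14,049.00
Final settlement = outstanding balance + penalty = €31,360.0776… + €14,049.00 = €45,409.08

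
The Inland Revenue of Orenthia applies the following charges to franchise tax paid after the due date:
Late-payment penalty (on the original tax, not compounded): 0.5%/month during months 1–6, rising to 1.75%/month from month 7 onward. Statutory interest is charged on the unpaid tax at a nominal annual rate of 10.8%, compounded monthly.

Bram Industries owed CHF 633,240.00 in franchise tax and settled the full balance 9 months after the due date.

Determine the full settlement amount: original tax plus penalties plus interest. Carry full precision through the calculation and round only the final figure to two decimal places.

Penalty, months 1–6: 6 × 0.5% × CHF 633,240.00 = CHF 18,997.20
Penalty, months 7–9: 3 × 1.75% × CHF 633,240.00 = CHF 33,245.10
Interest (10.8%/yr ÷ 12 = 0.9%/month): CHF 633,240.00 × ((1 + 0.009)^9 − 1) = CHF 53,178.2732…
Total = CHF 633,240.00 + CHF 52,242.3000 + CHF 53,178.2732… = CHF 738,660.57

CHF 738,660.57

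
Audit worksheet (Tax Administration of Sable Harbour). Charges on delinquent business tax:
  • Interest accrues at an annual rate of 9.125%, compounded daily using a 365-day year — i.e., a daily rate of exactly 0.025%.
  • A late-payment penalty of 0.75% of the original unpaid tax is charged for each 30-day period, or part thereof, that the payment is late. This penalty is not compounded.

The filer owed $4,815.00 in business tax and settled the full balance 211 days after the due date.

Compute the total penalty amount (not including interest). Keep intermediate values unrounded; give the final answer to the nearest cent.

Penalty periods: ⌈211/30⌉ = 8; penalty = 8 × 0.75% × $4,815.00 = $288.90

$288.90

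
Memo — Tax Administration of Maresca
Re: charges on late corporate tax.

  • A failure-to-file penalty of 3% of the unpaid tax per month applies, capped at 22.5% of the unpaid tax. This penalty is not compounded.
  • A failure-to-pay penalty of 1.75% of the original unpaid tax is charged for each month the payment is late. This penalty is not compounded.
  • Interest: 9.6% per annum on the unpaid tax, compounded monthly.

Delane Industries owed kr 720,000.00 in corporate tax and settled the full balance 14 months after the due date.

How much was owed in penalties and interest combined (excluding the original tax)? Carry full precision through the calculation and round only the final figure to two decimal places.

Failure-to-file: 14 × 3% × kr 720,000.00 = kr 302,400.00, capped at 22.5% × kr 720,000.00 = kr 162,000.00
Failure-to-pay penalty: 14 × 1.75% × kr 720,000.00 = kr 176,400.00
Interest (9.6%/yr ÷ 12 = 0.8%/month): kr 720,000.00 × ((1 + 0.008)^14 − 1) = kr 84,970.4648…
Penalties + interest = kr 338,400.0000 + kr 84,970.4648… = kr 423,370.46

kr 423,370.46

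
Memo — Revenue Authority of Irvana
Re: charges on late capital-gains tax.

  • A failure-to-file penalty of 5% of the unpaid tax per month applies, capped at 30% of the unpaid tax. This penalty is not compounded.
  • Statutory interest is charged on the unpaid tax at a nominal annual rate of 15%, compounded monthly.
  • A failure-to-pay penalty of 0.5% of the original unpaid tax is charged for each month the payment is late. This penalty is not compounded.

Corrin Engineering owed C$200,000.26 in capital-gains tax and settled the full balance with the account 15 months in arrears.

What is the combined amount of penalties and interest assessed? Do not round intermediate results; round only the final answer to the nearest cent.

Failure-to-file: 15 × 5% × C$200,000.26 = C$150,000.20…, capped at 30% × C$200,000.26 = C$60,000.08…
Failure-to-pay penalty = 0.5% × C$200,000.26 × 15 mo = C$15,000.02…
Interest (15%/yr ÷ 12 = 1.25%/month): C$200,000.26 × ((1 + 0.0125)^15 − 1) = C$40,965.8898…
Penalties + interest = C$75,000.0975 + C$40,965.8898… = C$115,965.99

C$115,965.99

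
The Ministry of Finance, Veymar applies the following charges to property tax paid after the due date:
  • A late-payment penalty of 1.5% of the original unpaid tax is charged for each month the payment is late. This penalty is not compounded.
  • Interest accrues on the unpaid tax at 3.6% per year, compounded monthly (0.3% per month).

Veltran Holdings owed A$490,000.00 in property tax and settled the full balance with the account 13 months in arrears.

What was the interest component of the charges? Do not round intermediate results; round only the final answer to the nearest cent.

A$19,457.79

Interest: A$490,000.00 × ((1 + 0.003)^13 − 1) = A$490,000.00 × 0.0397098… = A$19,457.7923…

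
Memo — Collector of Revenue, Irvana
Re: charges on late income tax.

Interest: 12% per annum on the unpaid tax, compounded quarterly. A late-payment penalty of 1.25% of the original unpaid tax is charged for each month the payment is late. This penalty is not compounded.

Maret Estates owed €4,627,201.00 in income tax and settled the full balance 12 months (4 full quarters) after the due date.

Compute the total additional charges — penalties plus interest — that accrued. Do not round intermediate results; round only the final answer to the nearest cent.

Late-payment penalty: 12 × 1.25% × €4,627,201.00 = €694,080.15
Interest (12%/yr ÷ 4 = 3%/quarter): €4,627,201.00 × ((1 + 0.03)^4 − 1) = €580,754.4911…
Penalties + interest = €694,080.1500 + €580,754.4911… = €1,274,834.64

€1,274,834.64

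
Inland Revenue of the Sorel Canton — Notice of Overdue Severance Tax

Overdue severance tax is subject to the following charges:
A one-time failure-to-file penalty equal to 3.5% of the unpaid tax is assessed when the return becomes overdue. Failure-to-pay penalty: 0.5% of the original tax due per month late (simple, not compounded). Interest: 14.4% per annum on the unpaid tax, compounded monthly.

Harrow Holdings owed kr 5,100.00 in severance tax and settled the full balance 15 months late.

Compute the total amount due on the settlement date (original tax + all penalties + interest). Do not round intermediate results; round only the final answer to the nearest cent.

kr 6,660.27

Failure-to-file penalty: 3.5% × kr 5,100.00 = kr 178.50
Failure-to-pay penalty: 15 × 0.5% × kr 5,100.00 = kr 382.50
Interest (14.4%/yr ÷ 12 = 1.2%/month): kr 5,100.00 × ((1 + 0.012)^15 − 1) = kr 999.2701…
Total = kr 5,100.00 + kr 561.0000 + kr 999.2701… = kr 6,660.27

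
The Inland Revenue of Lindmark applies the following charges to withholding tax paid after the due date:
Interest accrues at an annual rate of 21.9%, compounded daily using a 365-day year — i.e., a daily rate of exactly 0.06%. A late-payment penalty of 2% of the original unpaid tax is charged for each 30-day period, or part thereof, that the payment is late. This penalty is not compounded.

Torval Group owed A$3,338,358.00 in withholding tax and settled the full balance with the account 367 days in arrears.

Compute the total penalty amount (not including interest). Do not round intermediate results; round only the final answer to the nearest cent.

Penalty periods: ⌈367/30⌉ = 13; penalty = 13 × 2% × A$3,338,358.00 = A$867,973.08

A$867,973.08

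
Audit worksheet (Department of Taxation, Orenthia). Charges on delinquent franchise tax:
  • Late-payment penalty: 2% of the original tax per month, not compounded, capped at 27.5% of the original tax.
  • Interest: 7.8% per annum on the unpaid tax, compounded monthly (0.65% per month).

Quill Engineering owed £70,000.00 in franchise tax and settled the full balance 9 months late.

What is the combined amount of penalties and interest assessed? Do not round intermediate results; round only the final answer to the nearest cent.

£16,803.10

Penalty: 9 × 2% × £70,000.00 = £12,600.00 (below the 27.5% cap of £19,250.00)
Interest: £70,000.00 × ((1 + 0.0065)^9 − 1) = £70,000.00 × 0.0600443… = £4,203.1006…
Penalties + interest = £12,600.0000 + £4,203.1006… = £16,803.10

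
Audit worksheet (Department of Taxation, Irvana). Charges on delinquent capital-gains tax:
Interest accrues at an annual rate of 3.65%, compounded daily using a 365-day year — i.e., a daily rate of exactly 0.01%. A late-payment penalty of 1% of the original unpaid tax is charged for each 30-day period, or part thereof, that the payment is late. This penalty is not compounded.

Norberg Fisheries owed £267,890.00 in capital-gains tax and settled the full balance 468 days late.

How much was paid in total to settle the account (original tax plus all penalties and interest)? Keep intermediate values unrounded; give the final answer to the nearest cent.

Penalty periods: ⌈468/30⌉ = 16; penalty = 16 × 1% × £267,890.00 = £42,862.40
Interest: £267,890.00 × ((1 + 0.0001)^468 − 1) = £267,890.00 × 0.04790995… = £12,834.5975…
Total = £267,890.00 + £42,862.4000 + £12,834.5975… = £323,587.00

£323,587.00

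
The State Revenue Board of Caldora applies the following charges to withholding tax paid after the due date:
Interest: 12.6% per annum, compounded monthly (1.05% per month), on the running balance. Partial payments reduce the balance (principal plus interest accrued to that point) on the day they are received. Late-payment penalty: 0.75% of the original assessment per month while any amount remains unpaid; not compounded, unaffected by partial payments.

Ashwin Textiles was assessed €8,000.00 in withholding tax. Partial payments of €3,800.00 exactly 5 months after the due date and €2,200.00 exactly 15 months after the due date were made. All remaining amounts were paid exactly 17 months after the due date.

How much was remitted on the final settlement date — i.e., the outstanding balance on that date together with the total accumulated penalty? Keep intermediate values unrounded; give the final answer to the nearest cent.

Balance at month 5: €8,000.0000 × (1 + 0.0105)^5 = €8,428.9131…
After €3,800.00 payment: €8,428.9131… − €3,800.00 = €4,628.9131…
Balance at month 15: €4,628.9131… × (1 + 0.0105)^10 = €5,138.5692…
After €2,200.00 payment: €5,138.5692… − €2,200.00 = €2,938.5692…
Balance at month 17: €2,938.5692… × (1 + 0.0105)^2 = €3,000.6031…
Penalty: 17 × 0.75% × €8,000.00 = €1,020.00
Final settlement = outstanding balance + penalty = €3,000.6031… + €1,020.00 = €4,020.60

€4,020.60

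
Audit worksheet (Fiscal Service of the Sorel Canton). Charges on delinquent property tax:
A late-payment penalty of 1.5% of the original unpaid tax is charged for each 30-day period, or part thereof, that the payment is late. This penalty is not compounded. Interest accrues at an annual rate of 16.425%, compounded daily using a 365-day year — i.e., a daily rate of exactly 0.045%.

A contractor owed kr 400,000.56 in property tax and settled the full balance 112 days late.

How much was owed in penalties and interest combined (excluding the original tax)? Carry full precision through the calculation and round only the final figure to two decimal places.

Penalty periods: ⌈112/30⌉ = 4; penalty = 4 × 1.5% × kr 400,000.56 = kr 24,000.03…
Interest: kr 400,000.56 × ((1 + 0.00045)^112 − 1) = kr 400,000.56 × 0.05167977… = kr 20,671.9355…
Penalties + interest = kr 24,000.0336 + kr 20,671.9355… = kr 44,671.97

kr 44,671.97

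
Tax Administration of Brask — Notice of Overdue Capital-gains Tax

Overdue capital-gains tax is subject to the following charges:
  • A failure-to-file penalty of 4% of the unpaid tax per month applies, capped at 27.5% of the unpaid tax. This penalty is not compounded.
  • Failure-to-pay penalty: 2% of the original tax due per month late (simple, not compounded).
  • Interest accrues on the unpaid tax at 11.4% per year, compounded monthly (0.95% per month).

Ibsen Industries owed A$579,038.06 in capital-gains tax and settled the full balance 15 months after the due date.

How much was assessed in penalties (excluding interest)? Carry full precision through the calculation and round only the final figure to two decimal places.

A$332,946.88

Failure-to-file: 15 × 4% × A$579,038.06 = A$347,422.84…, capped at 27.5% × A$579,038.06 = A$159,235.47…
Failure-to-pay penalty: 15 × 2% × A$579,038.06 = A$173,711.42…
Total penalty = A$159,235.47… + A$173,711.42… = A$332,946.88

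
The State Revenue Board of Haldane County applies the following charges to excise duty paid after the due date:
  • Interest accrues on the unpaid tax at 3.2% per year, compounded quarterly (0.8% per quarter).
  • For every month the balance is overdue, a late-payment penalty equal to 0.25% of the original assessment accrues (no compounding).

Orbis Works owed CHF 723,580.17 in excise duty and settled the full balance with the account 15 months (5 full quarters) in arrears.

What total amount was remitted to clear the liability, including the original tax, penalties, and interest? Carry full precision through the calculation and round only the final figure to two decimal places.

Late-payment penalty: 15 × 0.25% × CHF 723,580.17 = CHF 27,134.26…
Interest: CHF 723,580.17 × ((1 + 0.008)^5 − 1) = CHF 723,580.17 × 0.0406451… = CHF 29,410.0177…
Total = CHF 723,580.17 + CHF 27,134.2564… + CHF 29,410.0177… = CHF 780,124.44

CHF 780,124.44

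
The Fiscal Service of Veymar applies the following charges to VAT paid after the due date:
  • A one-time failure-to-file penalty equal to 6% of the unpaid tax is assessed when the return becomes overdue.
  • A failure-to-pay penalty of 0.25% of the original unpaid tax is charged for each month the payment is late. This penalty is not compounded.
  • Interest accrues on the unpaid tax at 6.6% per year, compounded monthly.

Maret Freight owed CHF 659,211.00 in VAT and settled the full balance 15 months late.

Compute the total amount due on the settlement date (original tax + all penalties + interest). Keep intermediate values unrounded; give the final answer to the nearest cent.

Failure-to-file penalty: 6% × CHF 659,211.00 = CHF 39,552.66
Failure-to-pay penalty = 0.25% × CHF 659,211.00 × 15 mo = CHF 24,720.41…
Interest (6.6%/yr ÷ 12 = 0.55%/month): CHF 659,211.00 × ((1 + 0.0055)^15 − 1) = CHF 56,529.4626…
Total = CHF 659,211.00 + CHF 64,273.0725 + CHF 56,529.4626… = CHF 780,013.54

CHF 780,013.54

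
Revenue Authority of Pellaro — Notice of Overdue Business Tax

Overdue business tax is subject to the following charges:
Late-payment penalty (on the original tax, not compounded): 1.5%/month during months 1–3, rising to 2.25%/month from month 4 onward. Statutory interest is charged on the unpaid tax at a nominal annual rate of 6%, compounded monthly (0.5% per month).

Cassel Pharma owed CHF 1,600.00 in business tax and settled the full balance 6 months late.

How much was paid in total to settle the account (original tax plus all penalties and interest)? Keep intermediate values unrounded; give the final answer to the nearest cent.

CHF 1,828.60

Penalty, months 1–3: 3 × 1.5% × CHF 1,600.00 = CHF 72.00
Penalty, months 4–6: 3 × 2.25% × CHF 1,600.00 = CHF 108.00
Interest: CHF 1,600.00 × ((1 + 0.005)^6 − 1) = CHF 1,600.00 × 0.0303775… = CHF 48.6040…
Total = CHF 1,600.00 + CHF 180.0000 + CHF 48.6040… = CHF 1,828.60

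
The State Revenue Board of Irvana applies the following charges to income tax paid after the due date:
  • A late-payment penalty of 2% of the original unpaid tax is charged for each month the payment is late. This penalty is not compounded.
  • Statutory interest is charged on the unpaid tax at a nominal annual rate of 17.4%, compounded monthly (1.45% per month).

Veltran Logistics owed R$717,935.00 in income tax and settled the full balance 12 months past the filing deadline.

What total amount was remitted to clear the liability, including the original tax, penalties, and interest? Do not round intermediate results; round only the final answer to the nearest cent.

R$1,025,620.11

Late-payment penalty = 2% × R$717,935.00 × 12 mo = R$172,304.40
Interest: R$717,935.00 × ((1 + 0.0145)^12 − 1) = R$717,935.00 × 0.1885696… = R$135,380.7124…
Total = R$717,935.00 + R$172,304.4000 + R$135,380.7124… = R$1,025,620.11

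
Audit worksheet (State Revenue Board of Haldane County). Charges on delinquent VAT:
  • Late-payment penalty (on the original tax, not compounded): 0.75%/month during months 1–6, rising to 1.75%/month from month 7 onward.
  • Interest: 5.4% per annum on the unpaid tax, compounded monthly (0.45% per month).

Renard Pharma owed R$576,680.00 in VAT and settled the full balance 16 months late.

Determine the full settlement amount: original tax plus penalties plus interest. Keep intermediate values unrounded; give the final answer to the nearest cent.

Penalty, months 1–6: 6 × 0.75% × R$576,680.00 = R$25,950.60
Penalty, months 7–16: 10 × 1.75% × R$576,680.00 = R$100,919.00
Interest: R$576,680.00 × ((1 + 0.0045)^16 − 1) = R$576,680.00 × 0.0744818… = R$42,952.1555…
Total = R$576,680.00 + R$126,869.6000 + R$42,952.1555… = R$746,501.76

R$746,501.76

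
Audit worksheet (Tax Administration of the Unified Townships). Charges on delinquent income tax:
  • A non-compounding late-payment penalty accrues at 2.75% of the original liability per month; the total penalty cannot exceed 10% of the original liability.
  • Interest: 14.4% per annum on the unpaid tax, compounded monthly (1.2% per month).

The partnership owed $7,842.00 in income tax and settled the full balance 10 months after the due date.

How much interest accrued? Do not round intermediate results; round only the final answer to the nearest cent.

Interest: $7,842.00 × ((1 + 0.012)^10 − 1) = $7,842.00 × 0.1266918… = $993.5169…

$993.52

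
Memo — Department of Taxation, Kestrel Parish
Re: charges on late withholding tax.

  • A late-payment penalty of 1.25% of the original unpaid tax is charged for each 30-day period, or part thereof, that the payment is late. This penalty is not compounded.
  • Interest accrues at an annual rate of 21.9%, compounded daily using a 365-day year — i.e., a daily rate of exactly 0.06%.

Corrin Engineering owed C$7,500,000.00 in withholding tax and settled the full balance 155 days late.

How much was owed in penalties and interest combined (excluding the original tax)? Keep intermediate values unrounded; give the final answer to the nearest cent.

C$1,293,233.47

Penalty periods: ⌈155/30⌉ = 6; penalty = 6 × 1.25% × C$7,500,000.00 = C$562,500.00
Interest: C$7,500,000.00 × ((1 + 0.0006)^155 − 1) = C$7,500,000.00 × 0.09743113… = C$730,733.4657…
Penalties + interest = C$562,500.0000 + C$730,733.4657… = C$1,293,233.47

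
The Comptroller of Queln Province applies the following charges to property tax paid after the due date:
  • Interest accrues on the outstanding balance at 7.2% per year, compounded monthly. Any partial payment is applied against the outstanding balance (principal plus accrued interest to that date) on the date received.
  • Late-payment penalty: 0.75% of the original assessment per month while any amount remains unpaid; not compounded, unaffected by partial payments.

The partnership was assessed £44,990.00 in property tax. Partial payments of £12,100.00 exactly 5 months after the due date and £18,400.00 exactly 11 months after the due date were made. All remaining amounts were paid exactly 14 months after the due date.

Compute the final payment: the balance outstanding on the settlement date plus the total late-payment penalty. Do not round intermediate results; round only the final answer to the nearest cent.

Monthly rate = 7.2% ÷ 12 = 0.6%
Balance at month 5: £44,990.0000 × (1 + 0.006)^5 = £46,355.9939…
After £12,100.00 payment: £46,355.9939… − £12,100.00 = £34,255.9939…
Balance at month 11: £34,255.9939… × (1 + 0.006)^6 = £35,507.8565…
After £18,400.00 payment: £35,507.8565… − £18,400.00 = £17,107.8565…
Balance at month 14: £17,107.8565… × (1 + 0.006)^3 = £17,417.6493…
Penalty: 14 × 0.75% × £44,990.00 = £4,723.95
Final settlement = outstanding balance + penalty = £17,417.6493… + £4,723.95 = £22,141.60

£22,141.60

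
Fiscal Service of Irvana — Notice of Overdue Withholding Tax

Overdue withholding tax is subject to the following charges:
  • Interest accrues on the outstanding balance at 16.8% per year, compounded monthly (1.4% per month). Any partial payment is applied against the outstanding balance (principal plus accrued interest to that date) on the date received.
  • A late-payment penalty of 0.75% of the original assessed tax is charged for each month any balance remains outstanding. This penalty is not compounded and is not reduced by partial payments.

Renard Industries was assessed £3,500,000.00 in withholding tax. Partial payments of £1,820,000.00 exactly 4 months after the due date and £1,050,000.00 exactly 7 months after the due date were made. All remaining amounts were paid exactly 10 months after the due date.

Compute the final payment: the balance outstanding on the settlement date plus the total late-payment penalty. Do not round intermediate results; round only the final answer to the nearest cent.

£1,211,499.18

Balance at month 4: £3,500,000.0000 × (1 + 0.014)^4 = £3,700,154.5505…
After £1,820,000.00 payment: £3,700,154.5505… − £1,820,000.00 = £1,880,154.5505…
Balance at month 7: £1,880,154.5505… × (1 + 0.014)^3 = £1,960,231.7316…
After £1,050,000.00 payment: £1,960,231.7316… − £1,050,000.00 = £910,231.7316…
Balance at month 10: £910,231.7316… × (1 + 0.014)^3 = £948,999.1783…
Penalty: 10 × 0.75% × £3,500,000.00 = £262,500.00
Final settlement = outstanding balance + penalty = £948,999.1783… + £262,500.00 = £1,211,499.18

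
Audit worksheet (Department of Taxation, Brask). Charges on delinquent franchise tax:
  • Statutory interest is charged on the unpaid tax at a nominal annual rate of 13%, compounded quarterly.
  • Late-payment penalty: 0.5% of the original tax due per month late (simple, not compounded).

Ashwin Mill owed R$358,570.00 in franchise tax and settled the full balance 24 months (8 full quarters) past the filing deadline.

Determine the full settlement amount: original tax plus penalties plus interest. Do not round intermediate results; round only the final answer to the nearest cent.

Late-payment penalty: 24 × 0.5% × R$358,570.00 = R$43,028.40
Interest (13%/yr ÷ 4 = 3.25%/quarter): R$358,570.00 × ((1 + 0.0325)^8 − 1) = R$104,550.9568…
Total = R$358,570.00 + R$43,028.4000 + R$104,550.9568… = R$506,149.36

R$506,149.36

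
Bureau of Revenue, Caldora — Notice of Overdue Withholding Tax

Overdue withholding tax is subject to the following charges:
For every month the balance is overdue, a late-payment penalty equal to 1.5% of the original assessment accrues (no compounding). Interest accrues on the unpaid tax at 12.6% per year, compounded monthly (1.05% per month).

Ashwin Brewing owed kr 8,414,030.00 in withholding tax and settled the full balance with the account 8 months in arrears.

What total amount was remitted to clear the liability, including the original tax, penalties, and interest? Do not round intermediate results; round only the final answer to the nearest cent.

kr 10,157,018.91

Late-payment penalty: 8 × 1.5% × kr 8,414,030.00 = kr 1,009,683.60
Interest: kr 8,414,030.00 × ((1 + 0.0105)^8 − 1) = kr 8,414,030.00 × 0.0871527… = kr 733,305.3065…
Total = kr 8,414,030.00 + kr 1,009,683.6000 + kr 733,305.3065… = kr 10,157,018.91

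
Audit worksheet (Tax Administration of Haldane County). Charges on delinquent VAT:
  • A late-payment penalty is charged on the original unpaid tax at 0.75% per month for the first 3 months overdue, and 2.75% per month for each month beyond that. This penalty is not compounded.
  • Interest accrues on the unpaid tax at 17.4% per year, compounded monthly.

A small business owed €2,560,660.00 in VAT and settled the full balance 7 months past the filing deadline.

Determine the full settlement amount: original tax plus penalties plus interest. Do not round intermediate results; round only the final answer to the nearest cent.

€3,171,437.62

Penalty, months 1–3: 3 × 0.75% × €2,560,660.00 = €57,614.85
Penalty, months 4–7: 4 × 2.75% × €2,560,660.00 = €281,672.60
Interest (17.4%/yr ÷ 12 = 1.45%/month): €2,560,660.00 × ((1 + 0.0145)^7 − 1) = €271,490.1677…
Total = €2,560,660.00 + €339,287.4500 + €271,490.1677… = €3,171,437.62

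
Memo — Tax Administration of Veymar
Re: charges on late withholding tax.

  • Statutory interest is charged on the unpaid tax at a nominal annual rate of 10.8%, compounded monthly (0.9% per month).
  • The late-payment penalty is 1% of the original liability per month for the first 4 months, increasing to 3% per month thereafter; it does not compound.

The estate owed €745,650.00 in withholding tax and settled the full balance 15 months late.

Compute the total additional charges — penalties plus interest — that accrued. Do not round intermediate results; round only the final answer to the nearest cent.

Penalty, months 1–4: 4 × 1% × €745,650.00 = €29,826.00
Penalty, months 5–15: 11 × 3% × €745,650.00 = €246,064.50
Interest: €745,650.00 × ((1 + 0.009)^15 − 1) = €745,650.00 × 0.1438458… = €107,258.6437…
Penalties + interest = €275,890.5000 + €107,258.6437… = €383,149.14

€383,149.14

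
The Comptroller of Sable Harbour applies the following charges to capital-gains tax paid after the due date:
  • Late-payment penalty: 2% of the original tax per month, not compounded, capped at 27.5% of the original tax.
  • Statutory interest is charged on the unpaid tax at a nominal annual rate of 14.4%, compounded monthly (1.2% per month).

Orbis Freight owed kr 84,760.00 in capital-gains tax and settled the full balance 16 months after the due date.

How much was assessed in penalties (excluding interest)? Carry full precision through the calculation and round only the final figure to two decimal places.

Penalty (uncapped): 16 × 2% × kr 84,760.00 = kr 27,123.20; cap = 27.5% × kr 84,760.00 = kr 23,309.00 → penalty = kr 23,309.00

kr 23,309.00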